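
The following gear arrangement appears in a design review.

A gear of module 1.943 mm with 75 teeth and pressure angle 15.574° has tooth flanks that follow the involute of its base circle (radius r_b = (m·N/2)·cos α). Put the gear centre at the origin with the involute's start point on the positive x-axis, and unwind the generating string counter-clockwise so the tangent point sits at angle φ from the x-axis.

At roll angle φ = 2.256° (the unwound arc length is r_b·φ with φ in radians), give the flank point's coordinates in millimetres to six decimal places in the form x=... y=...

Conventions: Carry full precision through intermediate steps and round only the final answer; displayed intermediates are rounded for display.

topology: single-mesh involute geometry — m = 1.943, N = 75
pitch radius r_p = m·N/2 = 1.943·75/2 = 72.862500
base radius r_b = r_p·cos α = 72.862500·cos 15.574° = 70.187317
roll angle φ = 2.256° = 0.03937463 rad
x = r_b·(cos φ + φ·sin φ) = 70.241704
y = r_b·(sin φ − φ·cos φ) = 0.001428

x=70.241704 y=0.001428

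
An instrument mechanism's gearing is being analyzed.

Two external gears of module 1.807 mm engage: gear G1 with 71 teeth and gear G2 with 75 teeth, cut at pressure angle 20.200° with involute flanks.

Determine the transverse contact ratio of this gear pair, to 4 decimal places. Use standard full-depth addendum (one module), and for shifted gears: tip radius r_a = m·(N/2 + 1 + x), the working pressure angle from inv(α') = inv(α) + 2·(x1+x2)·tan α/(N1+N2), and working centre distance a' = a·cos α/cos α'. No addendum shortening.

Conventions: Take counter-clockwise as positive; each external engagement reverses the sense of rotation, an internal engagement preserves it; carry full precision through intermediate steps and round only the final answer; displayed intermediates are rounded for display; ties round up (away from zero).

class = single-mesh tooth geometry [involute pair 71T × 75T, m = 1.807]
base radii: r_b1 = 60.202920, r_b2 = 63.594633
tip radii: r_a1 = 65.955500, r_a2 = 69.569500
no profile shift: α' = α, a' = a
action lengths: √(r_a1²−r_b1²) = 26.939496, √(r_a2²−r_b2²) = 28.207055
base pitch p_b = π·m·cos α = 5.327692
CR = (26.939496 + 28.207055 − 131.911000·sin 20.20000°)/5.327692 = 1.801516
contact ratio ≈ 1.8015

1.8015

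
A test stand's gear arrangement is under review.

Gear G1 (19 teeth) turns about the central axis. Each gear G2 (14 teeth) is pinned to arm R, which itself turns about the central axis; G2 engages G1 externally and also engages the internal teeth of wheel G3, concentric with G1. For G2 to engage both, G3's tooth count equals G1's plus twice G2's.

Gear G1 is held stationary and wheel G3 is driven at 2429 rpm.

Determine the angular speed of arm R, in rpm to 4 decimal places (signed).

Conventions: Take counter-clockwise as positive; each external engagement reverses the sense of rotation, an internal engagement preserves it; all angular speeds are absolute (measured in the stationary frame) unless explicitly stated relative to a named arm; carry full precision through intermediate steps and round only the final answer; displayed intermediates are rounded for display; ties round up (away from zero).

+1729.7424 rpm

class = planetary set [G3 = 19+2·14 = 47; Willis about the carrier]
normalise by the input: solve with ω_ring = 1, then scale by 2429 rpm
ring teeth: 19 + 2·14 = 47
19(ω_sun−ω_arm) = −47(ω_ring−ω_arm),  ω_sun = 0, ω_ring = 1
19(0−ω_arm) = −47(1−ω_arm)  ⇒  66·ω_arm = 47  ⇒  ω_arm = 47/66
scale: ω_arm = 47/66 × 2429 rpm = +1729.7424 rpm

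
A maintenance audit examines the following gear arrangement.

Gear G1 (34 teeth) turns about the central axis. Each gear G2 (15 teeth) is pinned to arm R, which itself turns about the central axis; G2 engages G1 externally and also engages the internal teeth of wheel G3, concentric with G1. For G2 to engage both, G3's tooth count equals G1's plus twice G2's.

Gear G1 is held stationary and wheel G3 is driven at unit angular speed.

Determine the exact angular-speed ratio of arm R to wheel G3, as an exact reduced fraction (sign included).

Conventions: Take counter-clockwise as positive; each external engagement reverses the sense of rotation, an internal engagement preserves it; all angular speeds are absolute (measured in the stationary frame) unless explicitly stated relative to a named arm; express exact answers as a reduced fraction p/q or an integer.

32/49

class = planetary set [G3 = 34+2·15 = 64; Willis about the carrier]
ring teeth: 34 + 2·15 = 64
34(ω_sun−ω_arm) = −64(ω_ring−ω_arm),  ω_sun = 0, ω_ring = 1
34(0−ω_arm) = −64(1−ω_arm)  ⇒  98·ω_arm = 64  ⇒  ω_arm = 32/49
ω_out/ω_in = 32/49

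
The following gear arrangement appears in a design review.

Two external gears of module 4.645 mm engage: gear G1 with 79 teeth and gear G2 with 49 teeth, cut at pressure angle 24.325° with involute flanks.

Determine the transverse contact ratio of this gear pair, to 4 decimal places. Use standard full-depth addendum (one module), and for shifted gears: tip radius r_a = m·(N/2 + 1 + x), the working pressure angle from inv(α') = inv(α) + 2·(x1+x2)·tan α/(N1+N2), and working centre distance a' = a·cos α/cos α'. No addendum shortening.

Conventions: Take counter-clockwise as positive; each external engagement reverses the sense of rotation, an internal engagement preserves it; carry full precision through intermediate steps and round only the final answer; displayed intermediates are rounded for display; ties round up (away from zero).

class = single-mesh tooth geometry [involute pair 79T × 49T, m = 4.645]
base radii: r_b1 = 167.189034, r_b2 = 103.699527
tip radii: r_a1 = 188.122500, r_a2 = 118.447500
no profile shift: α' = α, a' = a
action lengths: √(r_a1²−r_b1²) = 86.243272, √(r_a2²−r_b2²) = 57.238259
base pitch p_b = π·m·cos α = 13.297211
CR = (86.243272 + 57.238259 − 297.280000·sin 24.32500°)/13.297211 = 1.581409
contact ratio ≈ 1.5814

1.5814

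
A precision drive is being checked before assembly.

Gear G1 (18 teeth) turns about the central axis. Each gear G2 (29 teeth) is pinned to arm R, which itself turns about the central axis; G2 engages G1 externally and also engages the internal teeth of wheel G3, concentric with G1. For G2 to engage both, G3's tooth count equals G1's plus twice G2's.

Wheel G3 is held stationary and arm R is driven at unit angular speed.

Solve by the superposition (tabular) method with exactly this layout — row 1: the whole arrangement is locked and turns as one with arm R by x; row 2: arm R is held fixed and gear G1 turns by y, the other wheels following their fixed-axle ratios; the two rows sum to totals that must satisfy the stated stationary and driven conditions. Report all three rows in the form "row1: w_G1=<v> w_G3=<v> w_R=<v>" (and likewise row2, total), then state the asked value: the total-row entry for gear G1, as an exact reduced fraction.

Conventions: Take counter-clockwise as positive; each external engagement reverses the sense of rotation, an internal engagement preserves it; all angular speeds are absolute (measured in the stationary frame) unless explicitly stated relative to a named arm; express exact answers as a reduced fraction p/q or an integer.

class = planetary set [G3 = 18+2·29 = 76; Willis about the carrier]
superposition row 1 [locked train]: every member turns x
row 2: sun turns y, ring = −(18/76)·y, arm 0
boundary: total ω_ring = x − (18/76)·y = 0 and total ω_arm = x = 1  ⇒  y = 38/9, x = 1
row 2 ring = −(18/76)·38/9 = -1
totals (row 1 + row 2): sun 1 + 38/9 = 47/9, ring 1 + (-1) = 0, arm 1 + 0 = 1
asked cell (total, sun) = 47/9

row1: w_G1=1 w_G3=1 w_R=1
row2: w_G1=38/9 w_G3=-1 w_R=0
total: w_G1=47/9 w_G3=0 w_R=1
asked value: 47/9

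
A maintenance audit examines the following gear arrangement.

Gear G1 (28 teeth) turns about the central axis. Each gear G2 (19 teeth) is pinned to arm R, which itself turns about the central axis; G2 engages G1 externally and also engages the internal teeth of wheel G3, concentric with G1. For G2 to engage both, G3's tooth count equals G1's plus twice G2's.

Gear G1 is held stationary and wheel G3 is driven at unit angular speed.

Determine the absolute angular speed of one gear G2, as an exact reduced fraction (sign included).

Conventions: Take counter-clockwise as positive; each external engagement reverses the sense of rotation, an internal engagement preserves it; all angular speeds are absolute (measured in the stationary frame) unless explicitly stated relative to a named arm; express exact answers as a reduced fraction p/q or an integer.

class = planetary set [G3 = 28+2·19 = 66; Willis about the carrier]
ring teeth: 28 + 2·19 = 66
28(ω_sun−ω_arm) = −66(ω_ring−ω_arm),  ω_sun = 0, ω_ring = 1
28(0−ω_arm) = −66(1−ω_arm)  ⇒  94·ω_arm = 66  ⇒  ω_arm = 33/47
sun–planet mesh: 28·(0−33/47) = −19·(ω_p−ω_arm)  ⇒  ω_p−ω_arm = 924/893
ω_p = 33/47 + 924/893 = 33/19
exact speed ratio = 33/19

33/19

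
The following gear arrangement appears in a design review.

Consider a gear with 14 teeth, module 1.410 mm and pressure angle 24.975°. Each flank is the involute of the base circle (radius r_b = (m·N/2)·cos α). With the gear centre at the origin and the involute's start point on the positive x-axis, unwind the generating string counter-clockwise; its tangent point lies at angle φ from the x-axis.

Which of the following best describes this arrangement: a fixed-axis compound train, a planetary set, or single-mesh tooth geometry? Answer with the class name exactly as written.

topology: single-mesh involute geometry — m = 1.410, N = 14
classification: single-mesh tooth geometry

single-mesh tooth geometry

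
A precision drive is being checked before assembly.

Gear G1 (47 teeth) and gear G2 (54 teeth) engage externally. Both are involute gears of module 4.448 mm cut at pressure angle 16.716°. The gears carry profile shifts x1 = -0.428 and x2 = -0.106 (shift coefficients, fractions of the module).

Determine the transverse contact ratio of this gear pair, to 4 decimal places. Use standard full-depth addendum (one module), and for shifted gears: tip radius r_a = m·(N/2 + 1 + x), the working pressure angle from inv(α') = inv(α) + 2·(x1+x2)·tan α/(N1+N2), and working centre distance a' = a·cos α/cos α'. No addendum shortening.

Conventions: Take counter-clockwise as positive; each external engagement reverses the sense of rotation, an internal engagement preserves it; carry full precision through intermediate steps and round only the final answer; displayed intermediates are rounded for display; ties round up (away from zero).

2.1955

recognized (one external pair, fixed centres): single-mesh tooth geometry, m = 4.448, N1 = 47, N2 = 54
base radii: r_b1 = 100.110878, r_b2 = 115.021009
tip radii: r_a1 = 107.072256, r_a2 = 124.072512
inv(α') = inv(16.716°) + 2·(-0.428-0.106)·tan α/(47+54) = 0.00539391  ⇒  α' = 14.36948°
a' = a·cos α / cos α' = 224.6240·cos 16.716°/cos 14.36948° = 222.079531
action lengths: √(r_a1²−r_b1²) = 37.977363, √(r_a2²−r_b2²) = 46.520488
base pitch p_b = π·m·cos α = 13.383302
CR = (37.977363 + 46.520488 − 222.079531·sin 14.36948°)/13.383302 = 2.195536
contact ratio ≈ 2.1955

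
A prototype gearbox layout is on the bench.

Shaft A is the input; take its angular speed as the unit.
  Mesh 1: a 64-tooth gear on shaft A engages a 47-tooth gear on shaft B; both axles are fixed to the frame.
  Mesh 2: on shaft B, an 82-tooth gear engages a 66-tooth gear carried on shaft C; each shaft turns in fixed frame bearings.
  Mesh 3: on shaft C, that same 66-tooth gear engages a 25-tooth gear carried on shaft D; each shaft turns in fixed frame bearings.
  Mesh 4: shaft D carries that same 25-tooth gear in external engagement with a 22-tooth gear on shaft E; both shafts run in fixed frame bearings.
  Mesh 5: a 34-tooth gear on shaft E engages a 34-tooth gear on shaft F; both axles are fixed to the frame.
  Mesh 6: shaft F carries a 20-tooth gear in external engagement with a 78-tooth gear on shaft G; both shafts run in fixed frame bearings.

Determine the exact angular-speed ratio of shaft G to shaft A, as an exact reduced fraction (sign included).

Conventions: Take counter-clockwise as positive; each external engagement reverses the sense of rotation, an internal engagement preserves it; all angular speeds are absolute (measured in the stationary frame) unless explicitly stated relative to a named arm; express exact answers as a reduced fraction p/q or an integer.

26240/20163

class = fixed-axis compound train [6 meshes; 6 ratios multiply, 6 sense flips]
mesh 1 [64T→47T]: running ratio 64/47, sense −
mesh 2 [82T→66T]: running ratio 2624/1551, sense +
mesh 3 [66T→25T]: running ratio 5248/1175, sense −
mesh 4 [25T→22T]: running ratio 2624/517, sense +
mesh 5 [34T→34T]: running ratio 2624/517, sense −
mesh 6 [20T→78T]: running ratio 26240/20163, sense +
ω_out/ω_in = 26240/20163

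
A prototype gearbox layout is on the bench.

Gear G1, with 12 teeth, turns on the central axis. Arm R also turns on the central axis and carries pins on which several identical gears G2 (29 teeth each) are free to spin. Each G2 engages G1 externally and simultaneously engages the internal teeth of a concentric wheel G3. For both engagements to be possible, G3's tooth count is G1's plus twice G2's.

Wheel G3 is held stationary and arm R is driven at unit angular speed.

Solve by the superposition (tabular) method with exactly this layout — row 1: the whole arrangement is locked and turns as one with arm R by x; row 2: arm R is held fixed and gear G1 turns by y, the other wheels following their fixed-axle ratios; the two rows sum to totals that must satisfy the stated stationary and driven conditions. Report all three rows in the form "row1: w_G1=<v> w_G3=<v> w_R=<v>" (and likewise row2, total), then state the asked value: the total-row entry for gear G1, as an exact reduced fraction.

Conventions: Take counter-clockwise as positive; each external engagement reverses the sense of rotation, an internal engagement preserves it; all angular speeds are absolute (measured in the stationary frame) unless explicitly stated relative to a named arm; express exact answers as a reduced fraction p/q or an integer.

planetary set (12T centre, 29T on arm, 70T internal) — Willis relation
row 1 — lock + rotate with arm: ω_sun = ω_ring = ω_arm = x
row 2: sun turns y, ring = −(12/70)·y, arm 0
boundary: total ω_ring = x − (12/70)·y = 0 and total ω_arm = x = 1  ⇒  y = 35/6, x = 1
row 2 ring = −(12/70)·35/6 = -1
totals (row 1 + row 2): sun 1 + 35/6 = 41/6, ring 1 + (-1) = 0, arm 1 + 0 = 1
asked cell (total, sun) = 41/6

row1: w_G1=1 w_G3=1 w_R=1
row2: w_G1=35/6 w_G3=-1 w_R=0
total: w_G1=41/6 w_G3=0 w_R=1
asked value: 41/6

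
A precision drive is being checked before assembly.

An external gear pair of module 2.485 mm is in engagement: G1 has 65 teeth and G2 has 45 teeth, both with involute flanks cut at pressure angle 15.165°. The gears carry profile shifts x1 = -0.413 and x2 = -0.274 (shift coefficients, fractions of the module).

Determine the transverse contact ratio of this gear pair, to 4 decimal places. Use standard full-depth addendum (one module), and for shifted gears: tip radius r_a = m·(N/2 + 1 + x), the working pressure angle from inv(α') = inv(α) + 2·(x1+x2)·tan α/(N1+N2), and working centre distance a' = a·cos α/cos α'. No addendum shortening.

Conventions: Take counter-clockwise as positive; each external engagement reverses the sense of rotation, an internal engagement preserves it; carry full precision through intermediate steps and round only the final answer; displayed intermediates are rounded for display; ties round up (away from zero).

single-mesh involute tooth geometry (65T engaging 45T at module 2.485)
base radii: r_b1 = 77.950065, r_b2 = 53.965430
tip radii: r_a1 = 82.221195, r_a2 = 57.716610
inv(α') = inv(15.165°) + 2·(-0.413-0.274)·tan α/(65+45) = 0.00297344  ⇒  α' = 11.81496°
a' = a·cos α / cos α' = 136.6750·cos 15.165°/cos 11.81496° = 134.770754
action lengths: √(r_a1²−r_b1²) = 26.155539, √(r_a2²−r_b2²) = 20.468011
base pitch p_b = π·m·cos α = 7.534995
CR = (26.155539 + 20.468011 − 134.770754·sin 11.81496°)/7.534995 = 2.525418
contact ratio ≈ 2.5254

2.5254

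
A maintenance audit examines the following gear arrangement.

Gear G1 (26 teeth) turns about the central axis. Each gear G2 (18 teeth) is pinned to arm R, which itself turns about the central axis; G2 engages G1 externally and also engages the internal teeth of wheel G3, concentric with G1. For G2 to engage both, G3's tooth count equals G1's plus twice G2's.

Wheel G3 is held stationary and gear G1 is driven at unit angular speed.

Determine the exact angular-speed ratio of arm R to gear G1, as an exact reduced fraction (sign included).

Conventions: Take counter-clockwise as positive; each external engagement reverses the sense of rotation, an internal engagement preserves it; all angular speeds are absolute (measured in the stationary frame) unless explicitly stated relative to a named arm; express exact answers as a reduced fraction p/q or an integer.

planetary set (26T centre, 18T on arm, 62T internal) — Willis relation
ring teeth: 26 + 2·18 = 62
26(ω_sun−ω_arm) = −62(ω_ring−ω_arm),  ω_ring = 0, ω_sun = 1
26(1−ω_arm) = −62(0−ω_arm)  ⇒  88·ω_arm = 26  ⇒  ω_arm = 13/44
ω_out/ω_in = 13/44

13/44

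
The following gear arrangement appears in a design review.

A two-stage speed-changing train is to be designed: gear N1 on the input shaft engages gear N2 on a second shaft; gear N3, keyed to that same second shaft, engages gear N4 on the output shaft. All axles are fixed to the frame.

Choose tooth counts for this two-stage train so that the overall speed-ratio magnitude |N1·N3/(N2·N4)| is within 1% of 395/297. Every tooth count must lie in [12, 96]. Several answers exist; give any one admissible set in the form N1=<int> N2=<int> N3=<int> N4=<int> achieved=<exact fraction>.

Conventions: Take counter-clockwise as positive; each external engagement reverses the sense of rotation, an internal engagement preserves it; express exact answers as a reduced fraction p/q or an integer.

class = fixed-axis compound train [2-stage, 395/297 wanted]
target = 395/297 in lowest terms: an exact hit needs N1·N3 = k·395 and N2·N4 = k·297 for one integer k, every count in [12, 96]; additionally prefer no 1:1 stage (N1 ≠ N2, N3 ≠ N4)
k = 1…2: no 1:1-free in-range split of k·395 and k·297 into factor pairs; take k = 3
k = 3: N1·N3 = 1185 = 15·79, N2·N4 = 891 = 27·33
achieved = 15·79/(27·33) = 395/297; |achieved − target| = 0 ≤ 79/5940 ✓

N1=15 N2=27 N3=79 N4=33 achieved=395/297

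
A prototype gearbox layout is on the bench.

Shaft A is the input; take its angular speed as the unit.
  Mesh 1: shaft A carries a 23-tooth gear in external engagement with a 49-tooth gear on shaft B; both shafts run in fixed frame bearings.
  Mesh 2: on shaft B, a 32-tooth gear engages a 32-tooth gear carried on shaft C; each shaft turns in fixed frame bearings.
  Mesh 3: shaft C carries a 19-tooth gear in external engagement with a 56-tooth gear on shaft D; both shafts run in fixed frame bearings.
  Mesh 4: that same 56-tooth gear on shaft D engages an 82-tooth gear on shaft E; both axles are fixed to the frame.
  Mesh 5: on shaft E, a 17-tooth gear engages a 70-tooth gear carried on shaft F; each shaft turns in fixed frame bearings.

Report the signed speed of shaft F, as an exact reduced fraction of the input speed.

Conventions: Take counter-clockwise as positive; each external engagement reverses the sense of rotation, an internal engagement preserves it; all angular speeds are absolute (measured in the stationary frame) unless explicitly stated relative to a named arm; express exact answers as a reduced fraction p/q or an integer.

5-mesh fixed-axis compound train (all bearings frame-fixed)
mesh 1 [23T→49T]: |ω|/ω_in = 1×23/49 = 23/49, sense flips to −
mesh 2 [32T→32T]: |ω|/ω_in = (23/49)×32/32 = 23/49, sense flips to +
mesh 3 [19T→56T]: |ω|/ω_in = (23/49)×19/56 = 437/2744, sense flips to −
mesh 4 [56T→82T]: |ω|/ω_in = (437/2744)×56/82 = 437/4018, sense flips to +
mesh 5 [17T→70T]: |ω|/ω_in = (437/4018)×17/70 = 7429/281260, sense flips to −
signed output speed (× input speed) = -7429/281260

-7429/281260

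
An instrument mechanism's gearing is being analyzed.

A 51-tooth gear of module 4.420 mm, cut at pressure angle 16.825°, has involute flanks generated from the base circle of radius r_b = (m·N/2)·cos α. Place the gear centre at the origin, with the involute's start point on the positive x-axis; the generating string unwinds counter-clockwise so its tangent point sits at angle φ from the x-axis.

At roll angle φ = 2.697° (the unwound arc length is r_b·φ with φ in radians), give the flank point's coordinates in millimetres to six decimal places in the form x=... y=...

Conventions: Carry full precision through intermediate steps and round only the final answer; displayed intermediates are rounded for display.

single-mesh involute tooth geometry (51T wheel at module 4.420)
pitch radius r_p = m·N/2 = 4.420·51/2 = 112.710000
base radius r_b = r_p·cos α = 112.710000·cos 16.825° = 107.885256
roll angle φ = 2.697° = 0.04707153 rad
x = r_b·(cos φ + φ·sin φ) = 108.004712
y = r_b·(sin φ − φ·cos φ) = 0.003750

x=108.004712 y=0.003750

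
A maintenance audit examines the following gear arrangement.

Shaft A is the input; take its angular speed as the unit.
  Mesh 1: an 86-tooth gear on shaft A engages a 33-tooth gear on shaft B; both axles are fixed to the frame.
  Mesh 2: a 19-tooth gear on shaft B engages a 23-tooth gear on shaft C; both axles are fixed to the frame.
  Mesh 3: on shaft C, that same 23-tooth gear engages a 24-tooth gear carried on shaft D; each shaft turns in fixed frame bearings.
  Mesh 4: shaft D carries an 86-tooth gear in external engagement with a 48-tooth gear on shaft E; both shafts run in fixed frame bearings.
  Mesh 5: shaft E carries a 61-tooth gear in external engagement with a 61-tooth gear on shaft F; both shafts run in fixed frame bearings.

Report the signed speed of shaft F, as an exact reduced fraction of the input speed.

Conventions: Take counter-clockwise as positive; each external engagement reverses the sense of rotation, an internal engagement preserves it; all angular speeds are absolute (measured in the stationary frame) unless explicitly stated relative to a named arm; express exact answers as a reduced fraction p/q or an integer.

5-mesh fixed-axis compound train (all bearings frame-fixed)
mesh 1 [86T→33T]: |ω|/ω_in = 1×86/33 = 86/33, sense flips to −
mesh 2 [19T→23T]: |ω|/ω_in = (86/33)×19/23 = 1634/759, sense flips to +
mesh 3 [23T→24T]: |ω|/ω_in = (1634/759)×23/24 = 817/396, sense flips to −
mesh 4 [86T→48T]: |ω|/ω_in = (817/396)×86/48 = 35131/9504, sense flips to +
mesh 5 [61T→61T]: |ω|/ω_in = (35131/9504)×61/61 = 35131/9504, sense flips to −
signed output speed (× input speed) = -35131/9504

-35131/9504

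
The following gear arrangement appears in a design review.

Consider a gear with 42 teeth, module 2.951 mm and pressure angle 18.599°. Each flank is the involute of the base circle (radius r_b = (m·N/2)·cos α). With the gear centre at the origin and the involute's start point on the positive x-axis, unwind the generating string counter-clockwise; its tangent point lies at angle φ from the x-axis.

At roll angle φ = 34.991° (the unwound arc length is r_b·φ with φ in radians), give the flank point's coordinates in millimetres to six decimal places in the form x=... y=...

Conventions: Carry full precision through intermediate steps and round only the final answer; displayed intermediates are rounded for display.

x=68.687142 y=4.295248

topology: single-mesh involute geometry — m = 2.951, N = 42
pitch radius r_p = m·N/2 = 2.951·42/2 = 61.971000
base radius r_b = r_p·cos α = 61.971000·cos 18.599° = 58.734501
roll angle φ = 34.991° = 0.61070816 rad
x = r_b·(cos φ + φ·sin φ) = 68.687142
y = r_b·(sin φ − φ·cos φ) = 4.295248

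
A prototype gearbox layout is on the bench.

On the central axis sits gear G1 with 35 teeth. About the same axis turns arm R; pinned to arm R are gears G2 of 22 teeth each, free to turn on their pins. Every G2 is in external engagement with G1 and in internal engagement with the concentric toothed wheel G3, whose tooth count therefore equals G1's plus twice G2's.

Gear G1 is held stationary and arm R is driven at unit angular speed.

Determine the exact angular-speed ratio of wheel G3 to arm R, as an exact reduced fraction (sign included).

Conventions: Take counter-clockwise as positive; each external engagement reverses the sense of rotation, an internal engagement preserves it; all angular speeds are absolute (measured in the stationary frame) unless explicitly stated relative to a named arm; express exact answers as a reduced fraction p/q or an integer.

planetary set (35T centre, 22T on arm, 79T internal) — Willis relation
ring teeth: 35 + 2·22 = 79
35(ω_sun−ω_arm) = −79(ω_ring−ω_arm),  ω_sun = 0, ω_arm = 1
ω_ring = 1 − (35/79)(0−1) = 114/79
ω_out/ω_in = 114/79

114/79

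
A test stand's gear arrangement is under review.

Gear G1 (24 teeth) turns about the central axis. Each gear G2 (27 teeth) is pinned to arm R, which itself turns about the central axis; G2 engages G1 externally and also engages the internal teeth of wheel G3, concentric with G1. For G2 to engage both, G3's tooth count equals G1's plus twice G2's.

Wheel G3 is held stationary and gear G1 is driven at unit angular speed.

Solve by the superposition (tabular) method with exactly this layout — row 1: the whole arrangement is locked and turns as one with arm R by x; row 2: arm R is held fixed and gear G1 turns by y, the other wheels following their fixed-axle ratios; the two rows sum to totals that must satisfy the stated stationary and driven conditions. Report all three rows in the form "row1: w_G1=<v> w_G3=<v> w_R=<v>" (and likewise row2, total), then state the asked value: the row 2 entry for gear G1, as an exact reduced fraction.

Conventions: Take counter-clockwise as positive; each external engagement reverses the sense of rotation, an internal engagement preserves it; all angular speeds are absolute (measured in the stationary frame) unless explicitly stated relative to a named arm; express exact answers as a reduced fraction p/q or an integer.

row1: w_G1=4/17 w_G3=4/17 w_R=4/17
row2: w_G1=13/17 w_G3=-4/17 w_R=0
total: w_G1=1 w_G3=0 w_R=4/17
asked value: 13/17

topology: planetary set — G1 24T / G2 27T / G3 78T, arm = carrier (Willis)
row 1: whole set turns with the arm by x
row 2 — arm fixed, fixed-axis ratios: sun y, ring −(24/78)·y, arm 0
boundary: total ω_ring = x − (24/78)·y = 0 and total ω_sun = x + y = 1  ⇒  y = 13/17, x = 4/17
row 2 ring = −(24/78)·13/17 = -4/17
totals (row 1 + row 2): sun 4/17 + 13/17 = 1, ring 4/17 + (-4/17) = 0, arm 4/17 + 0 = 4/17
asked cell (row2, sun) = 13/17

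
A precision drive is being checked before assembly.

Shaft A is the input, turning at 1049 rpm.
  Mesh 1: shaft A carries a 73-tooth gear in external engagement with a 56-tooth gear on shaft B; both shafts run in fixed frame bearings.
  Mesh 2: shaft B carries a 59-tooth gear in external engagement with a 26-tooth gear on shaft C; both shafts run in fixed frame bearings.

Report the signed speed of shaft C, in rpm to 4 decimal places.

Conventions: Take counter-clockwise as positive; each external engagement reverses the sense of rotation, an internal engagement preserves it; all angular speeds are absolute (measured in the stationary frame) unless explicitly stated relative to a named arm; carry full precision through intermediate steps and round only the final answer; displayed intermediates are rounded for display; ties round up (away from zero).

+3103.0515 rpm

recognized (3 fixed axles, 2 meshes): fixed-axis compound train
mesh 1 [73T→56T]: ω = 1049.0000×73/56 = 1367.4464 rpm, sense flips to −
mesh 2 [59T→26T]: ω = 1367.4464×59/26 = 3103.0515 rpm, sense flips to +
signed output speed = +3103.0515 rpm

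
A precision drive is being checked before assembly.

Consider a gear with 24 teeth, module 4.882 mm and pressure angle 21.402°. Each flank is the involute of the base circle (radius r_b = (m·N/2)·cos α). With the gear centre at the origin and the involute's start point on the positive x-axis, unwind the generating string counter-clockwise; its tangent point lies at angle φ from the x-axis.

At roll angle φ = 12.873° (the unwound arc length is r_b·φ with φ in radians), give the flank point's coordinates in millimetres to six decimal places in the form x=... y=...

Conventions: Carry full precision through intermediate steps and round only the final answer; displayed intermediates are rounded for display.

x=55.903583 y=0.205166

topology: single-mesh involute geometry — m = 4.882, N = 24
pitch radius r_p = m·N/2 = 4.882·24/2 = 58.584000
base radius r_b = r_p·cos α = 58.584000·cos 21.402° = 54.544228
roll angle φ = 12.873° = 0.22467623 rad
x = r_b·(cos φ + φ·sin φ) = 55.903583
y = r_b·(sin φ − φ·cos φ) = 0.205166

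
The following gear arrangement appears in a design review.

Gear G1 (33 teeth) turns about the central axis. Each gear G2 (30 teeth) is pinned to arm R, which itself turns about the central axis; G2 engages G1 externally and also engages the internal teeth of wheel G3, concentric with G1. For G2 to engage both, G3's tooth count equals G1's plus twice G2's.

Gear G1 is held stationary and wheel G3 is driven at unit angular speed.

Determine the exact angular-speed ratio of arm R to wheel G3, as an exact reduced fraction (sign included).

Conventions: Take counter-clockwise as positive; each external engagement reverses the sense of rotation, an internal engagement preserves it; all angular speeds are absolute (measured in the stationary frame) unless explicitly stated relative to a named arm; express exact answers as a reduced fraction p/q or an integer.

31/42

topology: planetary set — G1 33T / G2 30T / G3 93T, arm = carrier (Willis)
ring teeth: 33 + 2·30 = 93
33(ω_sun−ω_arm) = −93(ω_ring−ω_arm),  ω_sun = 0, ω_ring = 1
33(0−ω_arm) = −93(1−ω_arm)  ⇒  126·ω_arm = 93  ⇒  ω_arm = 31/42
ω_out/ω_in = 31/42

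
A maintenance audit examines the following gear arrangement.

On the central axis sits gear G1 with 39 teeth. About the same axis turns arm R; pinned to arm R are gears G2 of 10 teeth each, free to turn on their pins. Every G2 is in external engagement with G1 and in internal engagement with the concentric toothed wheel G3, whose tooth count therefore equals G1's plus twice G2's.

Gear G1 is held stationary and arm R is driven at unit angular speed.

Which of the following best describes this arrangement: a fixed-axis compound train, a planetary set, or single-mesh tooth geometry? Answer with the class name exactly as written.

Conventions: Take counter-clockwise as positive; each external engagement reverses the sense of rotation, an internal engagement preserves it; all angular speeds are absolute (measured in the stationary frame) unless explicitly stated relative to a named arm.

planetary set

planetary set (39T centre, 10T on arm, 59T internal) — Willis relation
classification: planetary set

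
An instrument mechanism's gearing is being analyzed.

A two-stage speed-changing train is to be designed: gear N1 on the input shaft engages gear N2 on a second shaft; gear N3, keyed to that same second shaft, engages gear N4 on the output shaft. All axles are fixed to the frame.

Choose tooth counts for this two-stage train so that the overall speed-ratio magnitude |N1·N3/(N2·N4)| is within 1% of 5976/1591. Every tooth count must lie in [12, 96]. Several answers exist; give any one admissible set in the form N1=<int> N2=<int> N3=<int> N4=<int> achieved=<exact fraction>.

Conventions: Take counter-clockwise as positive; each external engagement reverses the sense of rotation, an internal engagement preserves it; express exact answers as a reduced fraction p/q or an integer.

N1=72 N2=37 N3=83 N4=43 achieved=5976/1591

2-stage fixed-axis compound train for ratio 5976/1591
target = 5976/1591 in lowest terms: an exact hit needs N1·N3 = k·5976 and N2·N4 = k·1591 for one integer k, every count in [12, 96]; additionally prefer no 1:1 stage (N1 ≠ N2, N3 ≠ N4)
k = 1: N1·N3 = 5976 = 72·83, N2·N4 = 1591 = 37·43
achieved = 72·83/(37·43) = 5976/1591; |achieved − target| = 0 ≤ 1494/39775 ✓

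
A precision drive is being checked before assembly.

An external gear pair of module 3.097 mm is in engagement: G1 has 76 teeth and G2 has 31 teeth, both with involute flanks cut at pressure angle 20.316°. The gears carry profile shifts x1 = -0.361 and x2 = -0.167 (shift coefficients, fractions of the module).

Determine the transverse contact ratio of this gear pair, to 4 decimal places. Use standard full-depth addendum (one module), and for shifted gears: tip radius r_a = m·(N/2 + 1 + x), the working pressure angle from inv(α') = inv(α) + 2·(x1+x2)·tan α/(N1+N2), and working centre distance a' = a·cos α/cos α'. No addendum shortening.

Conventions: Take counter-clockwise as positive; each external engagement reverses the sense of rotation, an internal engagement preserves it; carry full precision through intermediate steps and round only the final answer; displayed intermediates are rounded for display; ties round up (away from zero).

1.8516

single-mesh involute tooth geometry (76T engaging 31T at module 3.097)
base radii: r_b1 = 110.364991, r_b2 = 45.017299
tip radii: r_a1 = 119.664983, r_a2 = 50.583301
inv(α') = inv(20.316°) + 2·(-0.361-0.167)·tan α/(76+31) = 0.01199379  ⇒  α' = 18.64433°
a' = a·cos α / cos α' = 165.6895·cos 20.316°/cos 18.64433° = 163.988168
action lengths: √(r_a1²−r_b1²) = 46.252318, √(r_a2²−r_b2²) = 23.067577
base pitch p_b = π·m·cos α = 9.124259
CR = (46.252318 + 23.067577 − 163.988168·sin 18.64433°)/9.124259 = 1.851559
contact ratio ≈ 1.8516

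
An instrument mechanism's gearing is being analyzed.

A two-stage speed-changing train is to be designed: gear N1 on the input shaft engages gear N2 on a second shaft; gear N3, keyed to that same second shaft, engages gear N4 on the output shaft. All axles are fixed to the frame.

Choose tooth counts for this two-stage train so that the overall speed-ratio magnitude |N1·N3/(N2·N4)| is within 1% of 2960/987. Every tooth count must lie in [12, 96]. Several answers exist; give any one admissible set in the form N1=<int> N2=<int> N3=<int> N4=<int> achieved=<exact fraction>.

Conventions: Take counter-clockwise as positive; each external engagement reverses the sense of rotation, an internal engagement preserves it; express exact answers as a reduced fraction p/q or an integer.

2-stage fixed-axis compound train for ratio 2960/987
target = 2960/987 in lowest terms: an exact hit needs N1·N3 = k·2960 and N2·N4 = k·987 for one integer k, every count in [12, 96]; additionally prefer no 1:1 stage (N1 ≠ N2, N3 ≠ N4)
k = 1: N1·N3 = 2960 = 37·80, N2·N4 = 987 = 21·47
achieved = 37·80/(21·47) = 2960/987; |achieved − target| = 0 ≤ 148/4935 ✓

N1=37 N2=21 N3=80 N4=47 achieved=2960/987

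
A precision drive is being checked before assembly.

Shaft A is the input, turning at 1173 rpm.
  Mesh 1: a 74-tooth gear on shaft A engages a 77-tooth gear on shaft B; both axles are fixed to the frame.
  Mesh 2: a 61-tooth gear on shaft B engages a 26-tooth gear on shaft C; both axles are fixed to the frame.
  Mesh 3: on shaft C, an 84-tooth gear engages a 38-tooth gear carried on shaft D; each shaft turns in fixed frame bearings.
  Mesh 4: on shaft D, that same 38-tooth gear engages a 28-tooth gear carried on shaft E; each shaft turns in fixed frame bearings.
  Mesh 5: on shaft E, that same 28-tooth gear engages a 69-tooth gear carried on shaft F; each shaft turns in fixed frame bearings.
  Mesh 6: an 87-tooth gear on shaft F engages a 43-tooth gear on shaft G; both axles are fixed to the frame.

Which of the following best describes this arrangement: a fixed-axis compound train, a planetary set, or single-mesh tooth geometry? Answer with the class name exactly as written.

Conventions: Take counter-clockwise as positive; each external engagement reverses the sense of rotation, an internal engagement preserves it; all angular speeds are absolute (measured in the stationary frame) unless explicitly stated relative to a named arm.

fixed-axis compound train

6-mesh fixed-axis compound train (all bearings frame-fixed)
classification: fixed-axis compound train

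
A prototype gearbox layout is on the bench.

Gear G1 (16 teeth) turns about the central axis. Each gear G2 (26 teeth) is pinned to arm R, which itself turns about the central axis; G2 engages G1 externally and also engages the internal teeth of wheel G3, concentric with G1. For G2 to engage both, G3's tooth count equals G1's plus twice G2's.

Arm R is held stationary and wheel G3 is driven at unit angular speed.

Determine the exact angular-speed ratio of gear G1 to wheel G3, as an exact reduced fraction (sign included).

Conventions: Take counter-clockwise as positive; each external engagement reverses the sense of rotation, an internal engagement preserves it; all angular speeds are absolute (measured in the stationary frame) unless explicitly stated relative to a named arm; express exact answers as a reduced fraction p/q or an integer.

-17/4

topology: planetary set — G1 16T / G2 26T / G3 68T, arm = carrier (Willis)
ring teeth: 16 + 2·26 = 68
16(ω_sun−ω_arm) = −68(ω_ring−ω_arm),  ω_arm = 0, ω_ring = 1
ω_sun = 0 − (68/16)(1−0) = -17/4
ω_out/ω_in = -17/4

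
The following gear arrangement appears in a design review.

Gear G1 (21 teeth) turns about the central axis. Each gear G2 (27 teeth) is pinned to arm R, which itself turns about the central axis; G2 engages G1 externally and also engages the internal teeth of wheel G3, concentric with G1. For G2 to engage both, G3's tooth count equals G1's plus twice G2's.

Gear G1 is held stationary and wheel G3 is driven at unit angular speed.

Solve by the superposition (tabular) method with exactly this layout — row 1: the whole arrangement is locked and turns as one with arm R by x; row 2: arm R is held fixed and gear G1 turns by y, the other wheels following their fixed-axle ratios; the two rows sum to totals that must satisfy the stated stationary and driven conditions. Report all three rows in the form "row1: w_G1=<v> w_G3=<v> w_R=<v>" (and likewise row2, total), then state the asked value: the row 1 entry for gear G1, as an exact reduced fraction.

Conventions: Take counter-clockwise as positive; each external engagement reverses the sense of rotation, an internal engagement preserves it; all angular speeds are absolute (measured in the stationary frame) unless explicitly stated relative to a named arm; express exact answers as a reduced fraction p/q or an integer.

recognized (axles ride arm R): planetary set, 21/27/75 teeth
row 1 — lock + rotate with arm: ω_sun = ω_ring = ω_arm = x
row 2: sun turns y, ring = −(21/75)·y, arm 0
boundary: total ω_sun = x + y = 0 and total ω_ring = x − (21/75)·y = 1  ⇒  y = -25/32, x = 25/32
row 2 ring = −(21/75)·(-25/32) = 7/32
totals (row 1 + row 2): sun 25/32 + (-25/32) = 0, ring 25/32 + 7/32 = 1, arm 25/32 + 0 = 25/32
asked cell (row1, sun) = 25/32

row1: w_G1=25/32 w_G3=25/32 w_R=25/32
row2: w_G1=-25/32 w_G3=7/32 w_R=0
total: w_G1=0 w_G3=1 w_R=25/32
asked value: 25/32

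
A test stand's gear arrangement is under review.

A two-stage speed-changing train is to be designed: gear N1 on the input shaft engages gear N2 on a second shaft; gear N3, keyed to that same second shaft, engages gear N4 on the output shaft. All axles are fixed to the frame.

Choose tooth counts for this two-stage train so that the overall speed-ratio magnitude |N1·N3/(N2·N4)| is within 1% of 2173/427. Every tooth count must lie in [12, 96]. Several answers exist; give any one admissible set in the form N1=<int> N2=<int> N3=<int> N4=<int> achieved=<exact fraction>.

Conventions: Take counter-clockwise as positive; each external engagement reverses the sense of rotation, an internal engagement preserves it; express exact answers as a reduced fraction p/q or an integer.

2-stage fixed-axis compound train for ratio 2173/427
target = 2173/427 in lowest terms: an exact hit needs N1·N3 = k·2173 and N2·N4 = k·427 for one integer k, every count in [12, 96]; additionally prefer no 1:1 stage (N1 ≠ N2, N3 ≠ N4)
k = 1: no 1:1-free in-range split of k·2173 and k·427 into factor pairs; take k = 2
k = 2: N1·N3 = 4346 = 53·82, N2·N4 = 854 = 14·61
achieved = 53·82/(14·61) = 2173/427; |achieved − target| = 0 ≤ 2173/42700 ✓

N1=53 N2=14 N3=82 N4=61 achieved=2173/427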